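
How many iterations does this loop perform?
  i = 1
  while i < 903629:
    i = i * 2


The loop variable doubles each iteration:
i = 1 -> 2 -> 4 -> 8 -> 16 -> 32 -> 64 -> 128 -> 256 -> 512 -> 1024 -> 2048 -> 4096 -> 8192 -> 16384 -> 32768 -> 65536 -> 131072 -> 262144 -> 524288 -> 1048576 (stop, 1048576 >= 903629)
Number of doublings = ceil(log2(903629)) = 20


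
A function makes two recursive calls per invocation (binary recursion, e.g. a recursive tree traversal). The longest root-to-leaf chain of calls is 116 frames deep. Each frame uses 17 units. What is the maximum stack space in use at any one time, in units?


Binary recursion: the two calls run one after the other, so only one root-to-leaf chain of frames is on the stack at a time.
Maximum depth (longest chain) = 116 frames
Each frame = 17 units
Max stack space = 116 * 17 = 1972


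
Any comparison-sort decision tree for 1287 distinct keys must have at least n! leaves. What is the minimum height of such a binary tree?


A binary decision tree of height h has at most 2^h leaves and needs at least n! of them, so h >= ceil(log2(n!)).
1287! is far too large to multiply out, so use Stirling's series:
  ln(n!) ~ n ln n - n + (1/2) ln(2 pi n) + 1/(12n)  (error below 1/(360 n^3), negligible here)
  ln(1287) = 7.1600692
  n ln n = 1287 * 7.1600692 = 9215.0091
  (1/2) ln(2 pi * 1287) = (1/2) ln(8086.4595) = 4.4990
  1/(12*1287) = 0.0001
  ln(1287!) ~ 9215.0091 - 1287 + 4.4990 + 0.0001 = 7932.5082
Convert to base 2: log2(1287!) = 7932.5082 / ln 2 = 7932.5082 / 0.69314718 = 11444.1903
ceil(11444.1903) = 11445


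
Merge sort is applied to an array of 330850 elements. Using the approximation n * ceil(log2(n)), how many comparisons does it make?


Merge sort divides the array into halves recursively.
Number of levels = ceil(log2(330850)) = 19
At each level, approximately n = 330850 comparisons are needed for merging.
Total comparisons ~ n * ceil(log2(n)) = 330850 * 19 = 6286150


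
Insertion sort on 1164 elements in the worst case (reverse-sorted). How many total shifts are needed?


In the worst case (reverse-sorted), each element shifts past all previous:
  Element 1: 1 shifts
  Element 2: 2 shifts
  Element 3: 3 shifts
  Element 4: 4 shifts
  Element 5: 5 shifts
  ...
  Element 1163: 1163 shifts
Total = 1 + 2 + ... + 1163
= 1164*(1164-1)/2 = 676866


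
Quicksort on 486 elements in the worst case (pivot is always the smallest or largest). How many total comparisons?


In the worst case, each partition step picks the worst pivot:
  Partition 1: 485 comparisons (n-1 elements to compare)
  Partition 2: 484 comparisons
  Partition 3: 483 comparisons
  Partition 4: 482 comparisons
  Partition 5: 481 comparisons
  ...
  Last partition: 0 comparisons
Total = (n-1) + (n-2) + ... + 1 + 0 = n*(n-1)/2
= 486*485/2 = 117855


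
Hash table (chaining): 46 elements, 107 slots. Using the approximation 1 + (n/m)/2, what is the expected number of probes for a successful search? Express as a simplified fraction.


Computing expected probes:
alpha = 46/107
= 1 + alpha/2
= 1 + 46/(2*107)
= (2*107 + 46) / (2*107)
= 260/214 = 130/107


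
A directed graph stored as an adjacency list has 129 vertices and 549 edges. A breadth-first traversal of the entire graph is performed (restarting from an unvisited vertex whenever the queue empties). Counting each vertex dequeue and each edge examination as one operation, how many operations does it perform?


A full BFS traversal dequeues each vertex once and examines each edge once.
Vertex visits: 129
Edge visits: 549
V + E = 129 + 549 = 678


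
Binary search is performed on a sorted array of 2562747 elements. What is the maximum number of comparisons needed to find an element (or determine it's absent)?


Binary search halves the search space each comparison:
  Step 1: search space = 2562747 -> 1281373
  Step 2: search space = 1281373 -> 640686
  Step 3: search space = 640686 -> 320343
  Step 4: search space = 320343 -> 160171
  Step 5: search space = 160171 -> 80085
  Step 6: search space = 80085 -> 40042
  Step 7: search space = 40042 -> 20021
  Step 8: search space = 20021 -> 10010
  Step 9: search space = 10010 -> 5005
  Step 10: search space = 5005 -> 2502
  Step 11: search space = 2502 -> 1251
  Step 12: search space = 1251 -> 625
  Step 13: search space = 625 -> 312
  Step 14: search space = 312 -> 156
  Step 15: search space = 156 -> 78
  Step 16: search space = 78 -> 39
  Step 17: search space = 39 -> 19
  Step 18: search space = 19 -> 9
  Step 19: search space = 9 -> 4
  Step 20: search space = 4 -> 2
  Step 21: search space = 2 -> 1
  Step 22: search space = 1 (final check)
Maximum comparisons = floor(log2(2562747)) + 1 = 21 + 1 = 22


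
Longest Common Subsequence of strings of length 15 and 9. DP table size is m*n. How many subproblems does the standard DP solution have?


DP table indexed by positions in both strings.
First string: 15 positions
Second string: 9 positions
Total = 15 * 9 = 135


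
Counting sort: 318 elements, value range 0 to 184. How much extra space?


n = 318 (output array)
k = 185 (count array for 185 distinct values)
Extra space = 318 + 185 = 503


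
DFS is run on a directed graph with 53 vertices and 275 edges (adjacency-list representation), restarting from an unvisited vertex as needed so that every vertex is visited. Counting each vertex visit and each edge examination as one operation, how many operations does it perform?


A full DFS traversal processes each vertex exactly once (push/pop on stack).
Each directed edge is examined once.
V = 53, E = 275
V + E = 328


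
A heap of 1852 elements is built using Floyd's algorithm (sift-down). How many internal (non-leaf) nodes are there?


Leaf nodes occupy roughly half the array.
Sift-down is called for each internal node, starting from the last one.
Internal nodes = floor(n/2) = floor(1852/2) = 926


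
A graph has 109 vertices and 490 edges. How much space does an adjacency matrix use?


Adjacency matrix: V x V grid of entries
Space = V^2 = 109^2 = 109 * 109 = 11881


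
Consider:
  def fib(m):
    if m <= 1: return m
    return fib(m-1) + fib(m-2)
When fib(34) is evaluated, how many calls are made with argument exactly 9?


Let N(m) = number of times fib(m) is called while evaluating fib(34).
N(34) = 1 (the initial call).
N(33) = 1 (only fib(34) calls it).
For 1 <= m <= 32: fib(m) is called by fib(m+1) and fib(m+2), so
  N(m) = N(m+1) + N(m+2).
fib(0) is called only by fib(2), so N(0) = N(2).
Walk down from m=34:
  N(34)=1, N(33)=1, N(32)=2, N(31)=3, N(30)=5, N(29)=8, N(28)=13, N(27)=21, N(26)=34, N(25)=55, N(24)=89, N(23)=144, N(22)=233, N(21)=377, N(20)=610, N(19)=987, N(18)=1597, N(17)=2584, N(16)=4181, N(15)=6765, N(14)=10946, N(13)=17711, N(12)=28657, N(11)=46368, N(10)=75025, N(9)=121393
N(9) = 121393


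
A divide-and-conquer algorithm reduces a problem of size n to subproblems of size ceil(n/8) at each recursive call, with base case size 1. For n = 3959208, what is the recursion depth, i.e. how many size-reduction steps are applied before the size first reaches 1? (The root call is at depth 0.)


Each step divides the size by 8 (rounding up); after k steps the size is ceil(n/8^k), which equals 1 exactly when 8^k >= n.
So the depth is the smallest k with 8^k >= 3959208, i.e. ceil(log_8(3959208)).
8^7 = 2097152 < 3959208 <= 16777216 = 8^8
Recursion depth = 8


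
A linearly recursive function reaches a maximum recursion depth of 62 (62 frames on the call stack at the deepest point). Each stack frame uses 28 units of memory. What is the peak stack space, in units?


Maximum recursion depth = 62 frames
Memory per frame = 28 units
Total stack space = depth * frame_size
= 62 * 28 = 1736


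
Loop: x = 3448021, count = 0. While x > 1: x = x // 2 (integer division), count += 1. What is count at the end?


The variable x halves each step:
x = 3448021 -> 1724010 -> 862005 -> 431002 -> 215501 -> 107750 -> 53875 -> 26937 -> 13468 -> 6734 -> 3367 -> 1683 -> 841 -> 420 -> 210 -> 105 -> 52 -> 26 -> 13 -> 6 -> 3 -> 1
Number of halvings = floor(log2(3448021)) = 21


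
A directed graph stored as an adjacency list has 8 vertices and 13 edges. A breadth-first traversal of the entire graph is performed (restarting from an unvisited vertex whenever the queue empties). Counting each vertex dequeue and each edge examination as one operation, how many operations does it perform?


A full BFS traversal dequeues each vertex once and examines each edge once.
Vertex visits: 8
Edge visits: 13
V + E = 8 + 13 = 21


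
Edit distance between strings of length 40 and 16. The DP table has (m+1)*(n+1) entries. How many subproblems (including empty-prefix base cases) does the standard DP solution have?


The table includes base cases (empty prefixes).
Rows: (m+1) = 41
Columns: (n+1) = 17
Total = 41 * 17 = 697


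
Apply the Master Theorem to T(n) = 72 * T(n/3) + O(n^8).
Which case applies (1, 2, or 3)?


The Master Theorem: T(n) = a*T(n/b) + O(n^c)
  a = 72, b = 3, c = 8
log_b(a) = log_3(72) ~ 3.893
Compare b^c with a: 3^8 = 6561 > 72, so c > log_b(a).
Since c > log_b(a), Case 3 applies.
T(n) = O(n^8)
Master Theorem case = 3


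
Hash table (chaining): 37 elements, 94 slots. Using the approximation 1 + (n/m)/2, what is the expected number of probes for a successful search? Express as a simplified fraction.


Computing expected probes:
alpha = 37/94
= 1 + alpha/2
= 1 + 37/(2*94)
= (2*94 + 37) / (2*94)
= 225/188


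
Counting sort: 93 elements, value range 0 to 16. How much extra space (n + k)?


n = 93 (output array)
k = 17 (count array for 17 distinct values)
Extra space = 93 + 17 = 110


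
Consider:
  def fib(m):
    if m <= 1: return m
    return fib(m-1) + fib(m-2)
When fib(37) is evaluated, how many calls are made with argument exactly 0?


Let N(m) = number of times fib(m) is called while evaluating fib(37).
N(37) = 1 (the initial call).
N(36) = 1 (only fib(37) calls it).
For 1 <= m <= 35: fib(m) is called by fib(m+1) and fib(m+2), so
  N(m) = N(m+1) + N(m+2).
fib(0) is called only by fib(2), so N(0) = N(2).
Walk down from m=37:
  N(37)=1, N(36)=1, N(35)=2, N(34)=3, N(33)=5, N(32)=8, N(31)=13, N(30)=21, N(29)=34, N(28)=55, N(27)=89, N(26)=144, N(25)=233, N(24)=377, N(23)=610, N(22)=987, N(21)=1597, N(20)=2584, N(19)=4181, N(18)=6765, N(17)=10946, N(16)=17711, N(15)=28657, N(14)=46368, N(13)=75025, N(12)=121393, N(11)=196418, N(10)=317811, N(9)=514229, N(8)=832040, N(7)=1346269, N(6)=2178309, N(5)=3524578, N(4)=5702887, N(3)=9227465, N(2)=14930352, N(1)=24157817, N(0)=N(2)=14930352
N(0) = 14930352


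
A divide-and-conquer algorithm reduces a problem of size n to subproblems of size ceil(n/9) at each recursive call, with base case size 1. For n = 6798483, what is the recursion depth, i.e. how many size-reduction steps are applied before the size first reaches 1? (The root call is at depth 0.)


Each step divides the size by 9 (rounding up); after k steps the size is ceil(n/9^k), which equals 1 exactly when 9^k >= n.
So the depth is the smallest k with 9^k >= 6798483, i.e. ceil(log_9(6798483)).
9^7 = 4782969 < 6798483 <= 43046721 = 9^8
Recursion depth = 8


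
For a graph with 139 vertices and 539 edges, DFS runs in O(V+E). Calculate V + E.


A full DFS traversal visits each vertex once and examines each edge once.
V = 139
E = 539
Sum = 139 + 539 = 678


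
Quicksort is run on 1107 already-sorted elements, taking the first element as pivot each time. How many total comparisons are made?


Sum of comparisons per partition:
1106 + 1105 + ... + 1 + 0
= 1107 * (1107 - 1) / 2
= 1107 * 1106 / 2
= 612171


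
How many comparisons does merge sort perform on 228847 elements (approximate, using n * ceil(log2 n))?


Recursion depth: ceil(log2(228847)) = 18
Each recursion level merges n = 228847 elements
Total = 228847 * 18 = 4119246


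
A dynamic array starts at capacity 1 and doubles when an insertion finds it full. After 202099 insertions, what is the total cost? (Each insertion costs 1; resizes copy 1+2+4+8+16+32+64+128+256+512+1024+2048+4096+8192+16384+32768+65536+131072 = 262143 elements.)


Insertion cost: 202099 (one per element)
Resizes occur just before inserting elements 2, 3, 5, 9, ...
Elements copied at each resize: 1 + 2 + 4 + 8 + 16 + 32 + 64 + 128 + 256 + 512 + 1024 + 2048 + 4096 + 8192 + 16384 + 32768 + 65536 + 131072
Sum of copies = 262143 (geometric series: 2^k - 1)
Total = 202099 + 262143 = 464242


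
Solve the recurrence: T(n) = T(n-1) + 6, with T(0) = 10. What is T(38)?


Unrolling the recurrence:
T(38) = T(37) + 6
       = T(36) + 6 + 6
       = T(35) + 6*3
       ...
       = T(0) + 6*38
       = 10 + 228 = 238


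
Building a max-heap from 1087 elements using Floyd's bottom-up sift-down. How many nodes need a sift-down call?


In a heap of 1087 elements (0-indexed array):
  Last element index: 1086
  Parent of last element: floor((1086 - 1) / 2) = 542
  Internal nodes: indices 0 to 542
  Count = floor(1087/2) = 543


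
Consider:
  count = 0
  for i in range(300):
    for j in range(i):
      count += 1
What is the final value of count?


For each i, the inner loop runs i times:
  i=0: inner runs 0 times
  i=1: inner runs 1 time
  i=2: inner runs 2 times
  i=3: inner runs 3 times
  i=4: inner runs 4 times
  i=5: inner runs 5 times
  i=6: inner runs 6 times
  i=7: inner runs 7 times
  ...
Total = 0 + 1 + 2 + ... + 299 = 300*(300-1)/2 = 44850


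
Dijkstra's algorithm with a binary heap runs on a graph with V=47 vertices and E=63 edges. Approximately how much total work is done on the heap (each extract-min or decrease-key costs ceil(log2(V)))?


Dijkstra with a binary heap: each vertex is extracted once, each edge may relax once.
Each heap operation costs O(log V).
V + E = 47 + 63 = 110
ceil(log2(47)) = 6 (since 2^5 = 32 < 47 <= 64 = 2^6)
Total heap work = (V+E) * ceil(log2(V)) = 110 * 6 = 660


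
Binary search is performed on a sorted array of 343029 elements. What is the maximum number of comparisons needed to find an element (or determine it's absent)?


Binary search halves the search space each comparison:
  Step 1: search space = 343029 -> 171514
  Step 2: search space = 171514 -> 85757
  Step 3: search space = 85757 -> 42878
  Step 4: search space = 42878 -> 21439
  Step 5: search space = 21439 -> 10719
  Step 6: search space = 10719 -> 5359
  Step 7: search space = 5359 -> 2679
  Step 8: search space = 2679 -> 1339
  Step 9: search space = 1339 -> 669
  Step 10: search space = 669 -> 334
  Step 11: search space = 334 -> 167
  Step 12: search space = 167 -> 83
  Step 13: search space = 83 -> 41
  Step 14: search space = 41 -> 20
  Step 15: search space = 20 -> 10
  Step 16: search space = 10 -> 5
  Step 17: search space = 5 -> 2
  Step 18: search space = 2 -> 1
  Step 19: search space = 1 (final check)
Maximum comparisons = floor(log2(343029)) + 1 = 18 + 1 = 19


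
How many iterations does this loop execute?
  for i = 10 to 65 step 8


The loop variable i takes values starting at 10 and increments by 8 each iteration.
Sequence: i = 10, 18, 26, 34, 42, 50, 58
The upper bound 65 is inclusive, so the count is floor((last - first) / step) + 1:
floor((65 - 10) / 8) + 1 = floor(55/8) + 1 = 6 + 1 = 7


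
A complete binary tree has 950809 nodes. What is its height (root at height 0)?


In a complete binary tree, level k holds nodes 2^k .. 2^(k+1)-1 (1-indexed).
Height = floor(log2(n)) = floor(log2(950809)) = 19
Check: 2^19 = 524288 <= 950809 < 1048576 = 2^20


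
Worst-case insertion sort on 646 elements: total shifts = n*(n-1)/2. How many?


Sum of shifts = 1 + 2 + 3 + ... + 645
= 646 * 645 / 2
= 416670 / 2
= 208335


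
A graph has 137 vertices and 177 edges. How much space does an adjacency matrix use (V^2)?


Adjacency matrix: V x V grid of entries
Space = V^2 = 137^2 = 137 * 137 = 18769


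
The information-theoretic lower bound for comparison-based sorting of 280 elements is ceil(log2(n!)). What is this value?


A binary decision tree of height h has at most 2^h leaves and needs at least n! of them, so h >= ceil(log2(n!)).
280! is far too large to multiply out, so use Stirling's series:
  ln(n!) ~ n ln n - n + (1/2) ln(2 pi n) + 1/(12n)  (error below 1/(360 n^3), negligible here)
  ln(280) = 5.6347896
  n ln n = 280 * 5.6347896 = 1577.7411
  (1/2) ln(2 pi * 280) = (1/2) ln(1759.2919) = 3.7363
  1/(12*280) = 0.0003
  ln(280!) ~ 1577.7411 - 280 + 3.7363 + 0.0003 = 1301.4777
Convert to base 2: log2(280!) = 1301.4777 / ln 2 = 1301.4777 / 0.69314718 = 1877.6354
ceil(1877.6354) = 1878


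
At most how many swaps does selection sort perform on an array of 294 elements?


Each of the 293 passes places one element in its final position.
Pass 1: swap minimum into position 0
Pass 2: swap minimum of remaining into position 1
...
Pass 293: last two elements, one swap
Maximum swaps = 294 - 1 = 293


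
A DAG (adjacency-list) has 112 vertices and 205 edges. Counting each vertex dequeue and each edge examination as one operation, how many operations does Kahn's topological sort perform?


V = 112 (vertex processing)
E = 205 (edge processing)
V + E = 112 + 205 = 317


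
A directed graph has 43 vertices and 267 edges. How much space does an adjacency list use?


Adjacency list: one list head per vertex + one entry per edge
Vertex heads: 43
Edge entries: 267
Total = 43 + 267 = 310


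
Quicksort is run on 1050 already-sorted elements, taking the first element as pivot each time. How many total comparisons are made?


Sum of comparisons per partition:
1049 + 1048 + ... + 1 + 0
= 1050 * (1050 - 1) / 2
= 1050 * 1049 / 2
= 550725


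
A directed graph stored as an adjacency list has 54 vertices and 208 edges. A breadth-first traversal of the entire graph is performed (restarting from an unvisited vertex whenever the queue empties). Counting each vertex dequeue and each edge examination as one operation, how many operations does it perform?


A full BFS traversal dequeues each vertex once and examines each edge once.
Vertex visits: 54
Edge visits: 208
V + E = 54 + 208 = 262


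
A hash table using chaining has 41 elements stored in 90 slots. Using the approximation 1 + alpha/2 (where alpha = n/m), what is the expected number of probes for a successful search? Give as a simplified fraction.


Load factor alpha = n/m = 41/90
Expected probes = 1 + alpha/2 = 1 + 41/(2*90)
= 1 + 41/180
= 180/180 + 41/180
= 221/180


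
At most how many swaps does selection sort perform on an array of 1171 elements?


Each of the 1170 passes places one element in its final position.
Pass 1: swap minimum into position 0
Pass 2: swap minimum of remaining into position 1
...
Pass 1170: last two elements, one swap
Maximum swaps = 1171 - 1 = 1170


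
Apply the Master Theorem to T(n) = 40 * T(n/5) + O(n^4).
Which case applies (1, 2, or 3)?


The Master Theorem: T(n) = a*T(n/b) + O(n^c)
  a = 40, b = 5, c = 4
log_b(a) = log_5(40) ~ 2.292
Compare b^c with a: 5^4 = 625 > 40, so c > log_b(a).
Since c > log_b(a), Case 3 applies.
T(n) = O(n^4)
Master Theorem case = 3


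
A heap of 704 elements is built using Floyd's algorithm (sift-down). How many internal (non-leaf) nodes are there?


Leaf nodes occupy roughly half the array.
Sift-down is called for each internal node, starting from the last one.
Internal nodes = floor(n/2) = floor(704/2) = 352


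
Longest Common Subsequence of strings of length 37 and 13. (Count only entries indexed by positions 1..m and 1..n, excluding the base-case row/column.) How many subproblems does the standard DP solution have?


DP table indexed by positions in both strings.
First string: 37 positions
Second string: 13 positions
Total = 37 * 13 = 481


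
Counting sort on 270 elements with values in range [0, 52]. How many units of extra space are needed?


Output array size: 270 (to store sorted result)
Count array size: 53 (one slot per possible value, range 0 to 52)
Total extra space = 270 + 53 = 323


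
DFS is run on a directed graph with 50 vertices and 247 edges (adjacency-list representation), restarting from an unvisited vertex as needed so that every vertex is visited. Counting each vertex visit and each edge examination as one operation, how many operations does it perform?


A full DFS traversal processes each vertex exactly once (push/pop on stack).
Each directed edge is examined once.
V = 50, E = 247
V + E = 297


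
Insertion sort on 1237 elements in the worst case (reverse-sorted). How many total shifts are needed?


In the worst case (reverse-sorted), each element shifts past all previous:
  Element 1: 1 shifts
  Element 2: 2 shifts
  Element 3: 3 shifts
  Element 4: 4 shifts
  Element 5: 5 shifts
  ...
  Element 1236: 1236 shifts
Total = 1 + 2 + ... + 1236
= 1237*(1237-1)/2 = 764466


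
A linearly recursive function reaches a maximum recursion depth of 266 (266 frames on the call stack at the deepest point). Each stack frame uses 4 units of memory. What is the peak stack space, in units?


Maximum recursion depth = 266 frames
Memory per frame = 4 units
Total stack space = depth * frame_size
= 266 * 4 = 1064


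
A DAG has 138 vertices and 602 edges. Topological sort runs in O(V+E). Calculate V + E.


V = 138 (vertex processing)
E = 602 (edge processing)
V + E = 138 + 602 = 740


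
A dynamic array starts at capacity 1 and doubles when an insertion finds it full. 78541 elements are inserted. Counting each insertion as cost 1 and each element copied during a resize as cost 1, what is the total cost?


n = 78541
Insertion costs: 78541
Resizes copy 1, 2, 4, ... up to the largest power of 2 that is <= n-1 = 78540, i.e. 65536.
Copy costs = 1 + 2 + 4 + 8 + 16 + 32 + 64 + 128 + 256 + 512 + 1024 + 2048 + 4096 + 8192 + 16384 + 32768 + 65536 = 131071
Total = 78541 + 131071 = 209612


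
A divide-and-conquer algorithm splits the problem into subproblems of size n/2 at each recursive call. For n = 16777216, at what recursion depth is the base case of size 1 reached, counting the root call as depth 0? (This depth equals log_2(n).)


At each depth, the problem size is divided by 2:
  Depth 0: problem size = 16777216
  Depth 1: problem size = 8388608
  Depth 2: problem size = 4194304
  Depth 3: problem size = 2097152
  Depth 4: problem size = 1048576
  Depth 5: problem size = 524288
  Depth 6: problem size = 262144
  Depth 7: problem size = 131072
  Depth 8: problem size = 65536
  Depth 9: problem size = 32768
  Depth 10: problem size = 16384
  Depth 11: problem size = 8192
  Depth 12: problem size = 4096
  Depth 13: problem size = 2048
  Depth 14: problem size = 1024
  Depth 15: problem size = 512
  Depth 16: problem size = 256
  Depth 17: problem size = 128
  Depth 18: problem size = 64
  Depth 19: problem size = 32
  Depth 20: problem size = 16
  Depth 21: problem size = 8
  Depth 22: problem size = 4
  Depth 23: problem size = 2
  Depth 24: problem size = 1 (base case)
The base case is reached at depth log_2(16777216) = 24 (the tree has 25 levels counting depth 0, but the depth asked for is 24).
Recursion depth = 24


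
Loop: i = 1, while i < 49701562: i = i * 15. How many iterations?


i multiplies by 15 each step:
i = 1 -> 15 -> 225 -> 3375 -> 50625 -> 759375 -> 11390625 -> 170859375 (stop)
Iterations = ceil(log_15(49701562)) = 7


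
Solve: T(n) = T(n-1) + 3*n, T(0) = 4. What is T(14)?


Expanding the recurrence:
T(14) = T(13) + 3*14
       = T(12) + 3*13 + 3*14
       ...
       = T(0) + 3*(1 + 2 + ... + 14)
       = 4 + 3 * 14*15/2
       = 4 + 3 * 105
       = 4 + 315 = 319


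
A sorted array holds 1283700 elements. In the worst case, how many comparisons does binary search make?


Halving sequence: 1283700 -> 641850 -> 320925 -> 160462 -> 80231 -> 40115 -> 20057 -> 10028 -> 5014 -> 2507 -> 1253 -> 626 -> 313 -> 156 -> 78 -> 39 -> 19 -> 9 -> 4 -> 2 -> 1
Number of halvings = 20
Max comparisons = 20 + 1 = 21


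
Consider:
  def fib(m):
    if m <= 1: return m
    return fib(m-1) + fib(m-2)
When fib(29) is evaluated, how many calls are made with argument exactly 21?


Let N(m) = number of times fib(m) is called while evaluating fib(29).
N(29) = 1 (the initial call).
N(28) = 1 (only fib(29) calls it).
For 1 <= m <= 27: fib(m) is called by fib(m+1) and fib(m+2), so
  N(m) = N(m+1) + N(m+2).
fib(0) is called only by fib(2), so N(0) = N(2).
Walk down from m=29:
  N(29)=1, N(28)=1, N(27)=2, N(26)=3, N(25)=5, N(24)=8, N(23)=13, N(22)=21, N(21)=34
N(21) = 34


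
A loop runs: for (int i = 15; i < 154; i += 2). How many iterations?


Loop starts at i = 15, increments by 2, stops when i >= 154.
Number of iterations = ceil((154 - 15) / 2)
= ceil(139 / 2)
= 70


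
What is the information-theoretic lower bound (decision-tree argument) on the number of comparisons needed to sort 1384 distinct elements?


A binary decision tree of height h has at most 2^h leaves and needs at least n! of them, so h >= ceil(log2(n!)).
1384! is far too large to multiply out, so use Stirling's series:
  ln(n!) ~ n ln n - n + (1/2) ln(2 pi n) + 1/(12n)  (error below 1/(360 n^3), negligible here)
  ln(1384) = 7.2327331
  n ln n = 1384 * 7.2327331 = 10010.1026
  (1/2) ln(2 pi * 1384) = (1/2) ln(8695.9285) = 4.5353
  1/(12*1384) = 0.0001
  ln(1384!) ~ 10010.1026 - 1384 + 4.5353 + 0.0001 = 8630.6380
Convert to base 2: log2(1384!) = 8630.6380 / ln 2 = 8630.6380 / 0.69314718 = 12451.3787
ceil(12451.3787) = 12452


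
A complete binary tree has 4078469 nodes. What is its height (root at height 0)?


In a complete binary tree, level k holds nodes 2^k .. 2^(k+1)-1 (1-indexed).
Height = floor(log2(n)) = floor(log2(4078469)) = 21
Check: 2^21 = 2097152 <= 4078469 < 4194304 = 2^22


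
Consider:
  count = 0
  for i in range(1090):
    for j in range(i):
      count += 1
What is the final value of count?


For each i, the inner loop runs i times:
  i=0: inner runs 0 times
  i=1: inner runs 1 time
  i=2: inner runs 2 times
  i=3: inner runs 3 times
  i=4: inner runs 4 times
  i=5: inner runs 5 times
  i=6: inner runs 6 times
  i=7: inner runs 7 times
  ...
Total = 0 + 1 + 2 + ... + 1089 = 1090*(1090-1)/2 = 593505


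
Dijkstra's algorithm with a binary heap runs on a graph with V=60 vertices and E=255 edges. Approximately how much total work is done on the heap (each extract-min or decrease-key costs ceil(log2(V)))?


Dijkstra with a binary heap: each vertex is extracted once, each edge may relax once.
Each heap operation costs O(log V).
V + E = 60 + 255 = 315
ceil(log2(60)) = 6 (since 2^5 = 32 < 60 <= 64 = 2^6)
Total heap work = (V+E) * ceil(log2(V)) = 315 * 6 = 1890


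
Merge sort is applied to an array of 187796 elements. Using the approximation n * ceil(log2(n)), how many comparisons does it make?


Merge sort divides the array into halves recursively.
Number of levels = ceil(log2(187796)) = 18
At each level, approximately n = 187796 comparisons are needed for merging.
Total comparisons ~ n * ceil(log2(n)) = 187796 * 18 = 3380328


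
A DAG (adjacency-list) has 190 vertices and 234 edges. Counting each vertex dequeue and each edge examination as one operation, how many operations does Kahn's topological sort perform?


V = 190 (vertex processing)
E = 234 (edge processing)
V + E = 190 + 234 = 424


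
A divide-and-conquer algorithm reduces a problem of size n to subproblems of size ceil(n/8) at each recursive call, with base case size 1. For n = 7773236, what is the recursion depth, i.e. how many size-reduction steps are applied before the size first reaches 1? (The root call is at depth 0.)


Each step divides the size by 8 (rounding up); after k steps the size is ceil(n/8^k), which equals 1 exactly when 8^k >= n.
So the depth is the smallest k with 8^k >= 7773236, i.e. ceil(log_8(7773236)).
8^7 = 2097152 < 7773236 <= 16777216 = 8^8
Recursion depth = 8


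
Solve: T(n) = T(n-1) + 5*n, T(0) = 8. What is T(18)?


Expanding the recurrence:
T(18) = T(17) + 5*18
       = T(16) + 5*17 + 5*18
       ...
       = T(0) + 5*(1 + 2 + ... + 18)
       = 8 + 5 * 18*19/2
       = 8 + 5 * 171
       = 8 + 855 = 863


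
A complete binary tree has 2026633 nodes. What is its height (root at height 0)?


In a complete binary tree, level k holds nodes 2^k .. 2^(k+1)-1 (1-indexed).
Height = floor(log2(n)) = floor(log2(2026633)) = 20
Check: 2^20 = 1048576 <= 2026633 < 2097152 = 2^21


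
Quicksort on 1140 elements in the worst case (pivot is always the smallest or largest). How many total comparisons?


In the worst case, each partition step picks the worst pivot:
  Partition 1: 1139 comparisons (n-1 elements to compare)
  Partition 2: 1138 comparisons
  Partition 3: 1137 comparisons
  Partition 4: 1136 comparisons
  Partition 5: 1135 comparisons
  ...
  Last partition: 0 comparisons
Total = (n-1) + (n-2) + ... + 1 + 0 = n*(n-1)/2
= 1140*1139/2 = 649230


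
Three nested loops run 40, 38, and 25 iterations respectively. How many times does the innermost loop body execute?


Loop 1 (outermost): 40 iterations
Loop 2 (middle): 38 iterations per outer
Loop 3 (innermost): 25 iterations per middle
Total = 40 * 38 * 25 = 38000


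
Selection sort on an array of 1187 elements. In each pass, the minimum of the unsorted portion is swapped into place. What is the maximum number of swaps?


Selection sort performs one swap per pass:
  Pass 1: find min in positions 0 to 1186, swap with position 0
  Pass 2: find min in positions 1 to 1186, swap with position 1
  Pass 3: find min in positions 2 to 1186, swap with position 2
  Pass 4: find min in positions 3 to 1186, swap with position 3
  Pass 5: find min in positions 4 to 1186, swap with position 4
  ... (1181 more passes)
Total passes (and swaps) = n - 1 = 1187 - 1 = 1186


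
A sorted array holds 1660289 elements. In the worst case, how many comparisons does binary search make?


Halving sequence: 1660289 -> 830144 -> 415072 -> 207536 -> 103768 -> 51884 -> 25942 -> 12971 -> 6485 -> 3242 -> 1621 -> 810 -> 405 -> 202 -> 101 -> 50 -> 25 -> 12 -> 6 -> 3 -> 1
Number of halvings = 20
Max comparisons = 20 + 1 = 21


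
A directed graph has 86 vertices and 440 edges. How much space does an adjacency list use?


Adjacency list: one list head per vertex + one entry per edge
Vertex heads: 86
Edge entries: 440
Total = 86 + 440 = 526


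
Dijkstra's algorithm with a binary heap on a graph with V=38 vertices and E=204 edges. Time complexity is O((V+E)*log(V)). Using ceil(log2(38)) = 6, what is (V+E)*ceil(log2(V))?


Dijkstra with a binary heap: each vertex is extracted once, each edge may relax once.
Each heap operation costs O(log V).
V + E = 38 + 204 = 242
ceil(log2(38)) = 6 (since 2^5 = 32 < 38 <= 64 = 2^6)
Total heap work = (V+E) * ceil(log2(V)) = 242 * 6 = 1452


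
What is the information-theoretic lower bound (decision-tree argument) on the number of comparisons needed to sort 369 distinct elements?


A binary decision tree of height h has at most 2^h leaves and needs at least n! of them, so h >= ceil(log2(n!)).
369! is far too large to multiply out, so use Stirling's series:
  ln(n!) ~ n ln n - n + (1/2) ln(2 pi n) + 1/(12n)  (error below 1/(360 n^3), negligible here)
  ln(369) = 5.9107966
  n ln n = 369 * 5.9107966 = 2181.0839
  (1/2) ln(2 pi * 369) = (1/2) ln(2318.4954) = 3.8743
  1/(12*369) = 0.0002
  ln(369!) ~ 2181.0839 - 369 + 3.8743 + 0.0002 = 1815.9584
Convert to base 2: log2(369!) = 1815.9584 / ln 2 = 1815.9584 / 0.69314718 = 2619.8742
ceil(2619.8742) = 2620


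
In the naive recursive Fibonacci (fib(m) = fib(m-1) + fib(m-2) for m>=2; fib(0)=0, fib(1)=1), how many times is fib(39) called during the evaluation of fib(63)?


Let N(m) = number of times fib(m) is called while evaluating fib(63).
N(63) = 1 (the initial call).
N(62) = 1 (only fib(63) calls it).
For 1 <= m <= 61: fib(m) is called by fib(m+1) and fib(m+2), so
  N(m) = N(m+1) + N(m+2).
fib(0) is called only by fib(2), so N(0) = N(2).
Walk down from m=63:
  N(63)=1, N(62)=1, N(61)=2, N(60)=3, N(59)=5, N(58)=8, N(57)=13, N(56)=21, N(55)=34, N(54)=55, N(53)=89, N(52)=144, N(51)=233, N(50)=377, N(49)=610, N(48)=987, N(47)=1597, N(46)=2584, N(45)=4181, N(44)=6765, N(43)=10946, N(42)=17711, N(41)=28657, N(40)=46368, N(39)=75025
N(39) = 75025


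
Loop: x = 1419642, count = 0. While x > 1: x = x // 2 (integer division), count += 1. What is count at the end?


The variable x halves each step:
x = 1419642 -> 709821 -> 354910 -> 177455 -> 88727 -> 44363 -> 22181 -> 11090 -> 5545 -> 2772 -> 1386 -> 693 -> 346 -> 173 -> 86 -> 43 -> 21 -> 10 -> 5 -> 2 -> 1
Number of halvings = floor(log2(1419642)) = 20


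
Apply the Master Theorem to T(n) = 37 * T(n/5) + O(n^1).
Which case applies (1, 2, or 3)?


The Master Theorem: T(n) = a*T(n/b) + O(n^c)
  a = 37, b = 5, c = 1
log_b(a) = log_5(37) ~ 2.244
Compare b^c with a: 5^1 = 5 < 37, so c < log_b(a).
Since c < log_b(a), Case 1 applies.
T(n) = O(n^(log_5 37)) ~ O(n^2.244)
Master Theorem case = 1


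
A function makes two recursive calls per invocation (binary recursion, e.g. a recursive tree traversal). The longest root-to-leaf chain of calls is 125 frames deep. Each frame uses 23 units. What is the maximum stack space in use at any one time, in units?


Binary recursion: the two calls run one after the other, so only one root-to-leaf chain of frames is on the stack at a time.
Maximum depth (longest chain) = 125 frames
Each frame = 23 units
Max stack space = 125 * 23 = 2875


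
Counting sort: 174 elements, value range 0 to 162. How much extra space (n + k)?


n = 174 (output array)
k = 163 (count array for 163 distinct values)
Extra space = 174 + 163 = 337


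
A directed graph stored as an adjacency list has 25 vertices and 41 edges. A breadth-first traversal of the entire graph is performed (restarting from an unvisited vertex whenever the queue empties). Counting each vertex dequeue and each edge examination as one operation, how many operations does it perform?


A full BFS traversal dequeues each vertex once and examines each edge once.
Vertex visits: 25
Edge visits: 41
V + E = 25 + 41 = 66


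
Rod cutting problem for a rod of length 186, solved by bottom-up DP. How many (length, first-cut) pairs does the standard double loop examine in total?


For each subproblem length i = 1..186, the inner loop considers i possible first cuts.
Total = 1 + 2 + ... + 186
= 186*(186+1)/2
= 186*187/2 = 17391


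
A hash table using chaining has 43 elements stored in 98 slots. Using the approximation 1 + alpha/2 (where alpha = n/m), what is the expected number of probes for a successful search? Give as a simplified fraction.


Load factor alpha = n/m = 43/98
Expected probes = 1 + alpha/2 = 1 + 43/(2*98)
= 1 + 43/196
= 196/196 + 43/196
= 239/196


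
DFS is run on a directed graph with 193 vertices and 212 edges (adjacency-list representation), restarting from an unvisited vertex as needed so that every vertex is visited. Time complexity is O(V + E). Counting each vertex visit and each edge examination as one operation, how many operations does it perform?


A full DFS traversal processes each vertex exactly once (push/pop on stack).
Each directed edge is examined once.
V = 193, E = 212
V + E = 405


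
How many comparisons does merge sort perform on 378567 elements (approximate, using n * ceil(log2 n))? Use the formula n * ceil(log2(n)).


Recursion depth: ceil(log2(378567)) = 19
Each recursion level merges n = 378567 elements
Total = 378567 * 19 = 7192773


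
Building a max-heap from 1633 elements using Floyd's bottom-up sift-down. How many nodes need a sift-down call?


In a heap of 1633 elements (0-indexed array):
  Last element index: 1632
  Parent of last element: floor((1632 - 1) / 2) = 815
  Internal nodes: indices 0 to 815
  Count = floor(1633/2) = 816


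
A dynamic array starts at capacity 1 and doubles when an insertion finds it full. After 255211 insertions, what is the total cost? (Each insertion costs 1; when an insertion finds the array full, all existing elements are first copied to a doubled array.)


Insertion cost: 255211 (one per element)
Resizes occur just before inserting elements 2, 3, 5, 9, ...
Elements copied at each resize: 1 + 2 + 4 + 8 + 16 + 32 + 64 + 128 + 256 + 512 + 1024 + 2048 + 4096 + 8192 + 16384 + 32768 + 65536 + 131072
Sum of copies = 262143 (geometric series: 2^k - 1)
Total = 255211 + 262143 = 517354


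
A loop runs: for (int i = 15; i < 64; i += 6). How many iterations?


Loop starts at i = 15, increments by 6, stops when i >= 64.
Number of iterations = ceil((64 - 15) / 6)
= ceil(49 / 6)
= 9


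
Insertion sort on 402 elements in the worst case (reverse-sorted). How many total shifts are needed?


In the worst case (reverse-sorted), each element shifts past all previous:
  Element 1: 1 shifts
  Element 2: 2 shifts
  Element 3: 3 shifts
  Element 4: 4 shifts
  Element 5: 5 shifts
  ...
  Element 401: 401 shifts
Total = 1 + 2 + ... + 401
= 402*(402-1)/2 = 80601


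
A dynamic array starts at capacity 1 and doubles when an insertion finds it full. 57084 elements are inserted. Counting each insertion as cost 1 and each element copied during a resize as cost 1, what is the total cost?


n = 57084
Insertion costs: 57084
Resizes copy 1, 2, 4, ... up to the largest power of 2 that is <= n-1 = 57083, i.e. 32768.
Copy costs = 1 + 2 + 4 + 8 + 16 + 32 + 64 + 128 + 256 + 512 + 1024 + 2048 + 4096 + 8192 + 16384 + 32768 = 65535
Total = 57084 + 65535 = 122619


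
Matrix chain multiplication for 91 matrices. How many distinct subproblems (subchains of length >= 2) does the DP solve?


Subproblems are indexed by (i, j) where i < j.
Number of such pairs = n*(n-1)/2
= 91 * 90 / 2
= 4095


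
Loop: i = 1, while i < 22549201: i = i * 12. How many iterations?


i multiplies by 12 each step:
i = 1 -> 12 -> 144 -> 1728 -> 20736 -> 248832 -> 2985984 -> 35831808 (stop)
Iterations = ceil(log_12(22549201)) = 7


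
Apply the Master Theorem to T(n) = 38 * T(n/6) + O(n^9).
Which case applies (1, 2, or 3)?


The Master Theorem: T(n) = a*T(n/b) + O(n^c)
  a = 38, b = 6, c = 9
log_b(a) = log_6(38) ~ 2.03
Compare b^c with a: 6^9 = 10077696 > 38, so c > log_b(a).
Since c > log_b(a), Case 3 applies.
T(n) = O(n^9)
Master Theorem case = 3


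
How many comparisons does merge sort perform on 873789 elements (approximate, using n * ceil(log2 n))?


Recursion depth: ceil(log2(873789)) = 20
Each recursion level merges n = 873789 elements
Total = 873789 * 20 = 17475780


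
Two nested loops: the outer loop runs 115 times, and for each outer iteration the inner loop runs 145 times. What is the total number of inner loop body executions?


Outer loop: 115 iterations
Inner loop: 145 iterations per outer iteration
Total = 115 * 145 = 16675


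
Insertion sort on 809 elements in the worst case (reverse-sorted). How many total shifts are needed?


In the worst case (reverse-sorted), each element shifts past all previous:
  Element 1: 1 shifts
  Element 2: 2 shifts
  Element 3: 3 shifts
  Element 4: 4 shifts
  Element 5: 5 shifts
  ...
  Element 808: 808 shifts
Total = 1 + 2 + ... + 808
= 809*(809-1)/2 = 326836


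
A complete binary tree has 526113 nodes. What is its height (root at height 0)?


In a complete binary tree, level k holds nodes 2^k .. 2^(k+1)-1 (1-indexed).
Height = floor(log2(n)) = floor(log2(526113)) = 19
Check: 2^19 = 524288 <= 526113 < 1048576 = 2^20


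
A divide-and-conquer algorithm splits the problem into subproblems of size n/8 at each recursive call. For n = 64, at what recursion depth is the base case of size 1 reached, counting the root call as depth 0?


At each depth, the problem size is divided by 8:
  Depth 0: problem size = 64
  Depth 1: problem size = 8
  Depth 2: problem size = 1 (base case)
The base case is reached at depth log_8(64) = 2 (the tree has 3 levels counting depth 0, but the depth asked for is 2).
Recursion depth = 2


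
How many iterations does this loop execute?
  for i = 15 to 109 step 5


The loop variable i takes values starting at 15 and increments by 5 each iteration.
Sequence: i = 15, 20, 25, 30, 35, 40, 45, 50, 55, ...
The upper bound 109 is inclusive, so the count is floor((last - first) / step) + 1:
floor((109 - 15) / 5) + 1 = floor(94/5) + 1 = 18 + 1 = 19
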